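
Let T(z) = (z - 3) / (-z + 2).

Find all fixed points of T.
T(z) = z means z - 3 = z*(-z + 2), i.e.
  -z^2 + z + 3 = 0.
Discriminant: (1)^2 - 4*(-1)*(3) = 13, so the roots are real.
  z = (-1 ± sqrt(13))/(2*(-1))
Fixed points: {1/2 - sqrt(13)/2, 1/2 + sqrt(13)/2}

Final answer: {1/2 - sqrt(13)/2, 1/2 + sqrt(13)/2}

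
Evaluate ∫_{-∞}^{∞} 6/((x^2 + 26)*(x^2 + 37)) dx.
Let f(z) = 6/((z^2 + 26)*(z^2 + 37)). The denominator has no real zeros and deg Q - deg P = 4 ≥ 2, so the integral of f over the upper semicircle |z| = R tends to 0 as R → ∞. Closing the contour in the upper half-plane,
  ∫_{-∞}^{∞} f(x) dx = 2πi · Σ Res(f, z_k)  over the poles with Im z_k > 0.

Zeros of the denominator: z^2 + 26 = 0 gives z = ±sqrt(26)*I; z^2 + 37 = 0 gives z = ±sqrt(37)*I.
Upper half-plane: z = sqrt(26)*I, z = sqrt(37)*I (simple).

Each pole is a simple zero of Q(z) = z^4 + 63*z^2 + 962, so Res(f, z₀) = P(z₀)/Q'(z₀) with P(z) = 6, Q'(z) = 4*z^3 + 126*z:
  Res(f, sqrt(26)*I) = (6)/(22*sqrt(26)*I) = -3*sqrt(26)*I/286
  Res(f, sqrt(37)*I) = (6)/(-22*sqrt(37)*I) = 3*sqrt(37)*I/407

Sum of residues: 3*I*(-37*sqrt(26) + 26*sqrt(37))/10582
∫_{-∞}^{∞} f(x) dx = 2πi · (3*I*(-37*sqrt(26) + 26*sqrt(37))/10582) = 3*pi*(-26*sqrt(37) + 37*sqrt(26))/5291

Final answer: 3*pi*(-26*sqrt(37) + 37*sqrt(26))/5291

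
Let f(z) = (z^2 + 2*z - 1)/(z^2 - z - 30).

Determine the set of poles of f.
The singularities of f are the zeros of the denominator. Factoring,
  z^2 - z - 30 = (z + 5)*(z - 6)
so the candidates are z = -5, z = 6.

Check the numerator P(z) = z^2 + 2*z - 1 at each one:
  P(-5) = 14 ≠ 0, so z = -5 is a (simple) pole.
  P(6) = 47 ≠ 0, so z = 6 is a (simple) pole.

Poles of f: {-5, 6}

Final answer: {-5, 6}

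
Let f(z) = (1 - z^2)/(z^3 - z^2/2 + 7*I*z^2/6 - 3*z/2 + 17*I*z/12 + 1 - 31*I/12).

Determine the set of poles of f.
The singularities of f are the zeros of the denominator. Factoring,
  z^3 - z^2/2 + 7*I*z^2/6 - 3*z/2 + 17*I*z/12 + 1 - 31*I/12 = (z + 3/2 - I/3)*(z - 1 + 3*I/2)*(z - 1)
so the candidates are z = -3/2 + I/3, z = 1 - 3*I/2, z = 1.

Check the numerator P(z) = 1 - z^2 at each one:
  P(-3/2 + I/3) = -41/36 + I ≠ 0, so z = -3/2 + I/3 is a (simple) pole.
  P(1 - 3*I/2) = 9/4 + 3*I ≠ 0, so z = 1 - 3*I/2 is a (simple) pole.
  P(1) = 0, so the factor (z - 1) cancels and z = 1 is only a removable singularity, not a pole.

Poles of f: {-3/2 + I/3, 1 - 3*I/2}

Final answer: {-3/2 + I/3, 1 - 3*I/2}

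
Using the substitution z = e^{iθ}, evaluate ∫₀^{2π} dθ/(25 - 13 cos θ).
sqrt(114)*pi/114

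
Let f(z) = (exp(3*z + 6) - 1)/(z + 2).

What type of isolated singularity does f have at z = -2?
Let u = z + 2. The exponent is 3*z + 6 = 3u, so
  f = (e^(3u) - 1)/u = ((3u) + (3u)^2/2 + (3u)^3/6 + ...)/u = 3 + (9/2)*u + (9/2)*u^2 + ...
The Laurent expansion about u = 0 has no negative powers; equivalently lim_{z→-2} f(z) = 3 exists and is finite.
So the singularity is removable.

Final answer: removable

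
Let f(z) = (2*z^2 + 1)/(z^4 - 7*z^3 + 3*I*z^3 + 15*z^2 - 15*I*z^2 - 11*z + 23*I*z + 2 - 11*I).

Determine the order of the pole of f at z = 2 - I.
Factor the denominator:
  z^4 - 7*z^3 + 3*I*z^3 + 15*z^2 - 15*I*z^2 - 11*z + 23*I*z + 2 - 11*I = (z - 2 + I)^3*(z - 1)

The numerator P(z) = 2*z^2 + 1 has P(2 - I) = 7 - 8*I ≠ 0, so no factor of (z - 2 + I) cancels.
Near z = 2 - I we can therefore write f(z) = g(z)/(z - 2 + I)^3 with g analytic at 2 - I and g(2 - I) ≠ 0 (g is the numerator divided by the remaining denominator factors).

Hence z = 2 - I is a pole of order 3.

Final answer: 3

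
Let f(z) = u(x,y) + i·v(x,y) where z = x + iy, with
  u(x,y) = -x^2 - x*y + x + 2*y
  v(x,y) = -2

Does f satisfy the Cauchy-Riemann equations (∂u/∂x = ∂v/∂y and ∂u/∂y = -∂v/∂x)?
∂u/∂x = -2*x - y + 1
∂v/∂y = 0
∂u/∂y = 2 - x
∂v/∂x = 0
∂u/∂x ≠ ∂v/∂y and ∂u/∂y ≠ -∂v/∂x; the Cauchy-Riemann equations are not satisfied, so f is not analytic.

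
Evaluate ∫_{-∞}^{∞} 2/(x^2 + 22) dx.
Let f(z) = 2/(z^2 + 22). The denominator has no real zeros and deg Q - deg P = 2 ≥ 2, so the integral of f over the upper semicircle |z| = R tends to 0 as R → ∞. Closing the contour in the upper half-plane,
  ∫_{-∞}^{∞} f(x) dx = 2πi · Σ Res(f, z_k)  over the poles with Im z_k > 0.

Zeros of the denominator: z^2 + 22 = 0 gives z = ±sqrt(22)*I.
Upper half-plane: z = sqrt(22)*I (simple).

Each pole is a simple zero of Q(z) = z^2 + 22, so Res(f, z₀) = P(z₀)/Q'(z₀) with P(z) = 2, Q'(z) = 2*z:
  Res(f, sqrt(22)*I) = (2)/(2*sqrt(22)*I) = -sqrt(22)*I/22

∫_{-∞}^{∞} f(x) dx = 2πi · (-sqrt(22)*I/22) = sqrt(22)*pi/11

Final answer: sqrt(22)*pi/11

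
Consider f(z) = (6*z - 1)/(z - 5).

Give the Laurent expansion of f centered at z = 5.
Put w = z - (5), i.e. z = w + 5. The denominator is w, so it suffices to rewrite the numerator in powers of w.

P(z) = 6*z - 1
P(w + 5) = 29 + 6*w

Dividing each term by w:
  f = 29/w + 6

Substituting back w = z - 5:
  f(z) = 29/(z - 5) + 6

The series is finite because the numerator is a polynomial; the negative powers form the principal part, and the coefficient of 1/(z - 5) gives Res(f, 5) = 29.

Final answer: 29/(z - 5) + 6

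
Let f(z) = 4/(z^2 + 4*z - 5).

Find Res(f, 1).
Write f(z) = P(z)/Q(z) with P(z) = 4 and Q(z) = z^2 + 4*z - 5.
The denominator factors as Q(z) = (z - 1)*(z + 5), so z = 1 is a simple zero of Q and P is analytic there; z = 1 is therefore a simple pole and
  Res(f, z₀) = P(z₀)/Q'(z₀).

Q'(z) = 2*z + 4, so Q'(1) = 6.
P(1) = 4.

Res(f, 1) = (4)/(6) = 2/3

Final answer: 2/3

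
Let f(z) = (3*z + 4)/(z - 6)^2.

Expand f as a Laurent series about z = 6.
22/(z - 6)^2 + 3/(z - 6)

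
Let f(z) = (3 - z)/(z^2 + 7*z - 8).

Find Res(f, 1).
Write f(z) = P(z)/Q(z) with P(z) = 3 - z and Q(z) = z^2 + 7*z - 8.
The denominator factors as Q(z) = (z - 1)*(z + 8), so z = 1 is a simple zero of Q and P is analytic there; z = 1 is therefore a simple pole and
  Res(f, z₀) = P(z₀)/Q'(z₀).

Q'(z) = 2*z + 7, so Q'(1) = 9.
P(1) = 2.

Res(f, 1) = (2)/(9) = 2/9

Final answer: 2/9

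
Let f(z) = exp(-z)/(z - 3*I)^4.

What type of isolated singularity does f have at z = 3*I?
Write f(z) = g(z)/(z - 3*I)^4 with g(z) = exp(-z).
g is entire and g(3*I) = exp(-3*I) ≠ 0, so no factor of (z - 3*I) cancels: the Laurent expansion of f about z = 3*I starts at the power -4, i.e. lim_{z→z₀} (z - z₀)^4 f(z) = exp(-3*I) is finite and nonzero.
So z = 3*I is a pole of order 4.

Final answer: pole of order 4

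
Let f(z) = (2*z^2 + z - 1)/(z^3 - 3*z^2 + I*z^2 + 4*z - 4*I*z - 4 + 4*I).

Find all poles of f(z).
{-2*I, 1 + I, 2}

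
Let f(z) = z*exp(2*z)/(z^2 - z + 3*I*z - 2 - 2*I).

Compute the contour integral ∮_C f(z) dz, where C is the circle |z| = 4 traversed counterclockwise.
By the residue theorem, ∮_C f(z) dz = 2πi · (sum of the residues of f at the poles inside |z| = 4).

The denominator factors as (z - 1 + I)*(z + 2*I), so the singularities of f are simple poles at z = 1 - I, z = -2*I.
  |1 - I|² = 2 < 16 = 4², so this pole is inside the contour.
  |-2*I|² = 4 < 16 = 4², so this pole is inside the contour.

With P(z) = z*exp(2*z) and Q(z) = z^2 - z + 3*I*z - 2 - 2*I, each pole is simple, so Res(f, z₀) = P(z₀)/Q'(z₀) with Q'(z) = 2*z - 1 + 3*I.
  Res(f, 1 - I) = P(1 - I)/Q'(1 - I) = ((1 - I)*exp(2 - 2*I))/(1 + I) = -I*exp(2 - 2*I)
  Res(f, -2*I) = P(-2*I)/Q'(-2*I) = (-2*I*exp(-4*I))/(-1 - I) = (1 + I)*exp(-4*I)

Sum of residues inside C: (1 + I)*exp(-4*I) - I*exp(2 - 2*I)
∮_C f(z) dz = 2πi · ((1 + I)*exp(-4*I) - I*exp(2 - 2*I)) = 2*pi*exp(2 - 2*I) + pi*(-2 + 2*I)*exp(-4*I)

Final answer: 2*pi*exp(2 - 2*I) + pi*(-2 + 2*I)*exp(-4*I)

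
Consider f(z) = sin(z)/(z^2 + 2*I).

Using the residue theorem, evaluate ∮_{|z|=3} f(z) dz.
pi*(-1 + I)*sin(1 - I)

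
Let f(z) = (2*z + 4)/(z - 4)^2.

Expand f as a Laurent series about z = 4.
Put w = z - (4), i.e. z = w + 4. The denominator is w^2, so it suffices to rewrite the numerator in powers of w.

P(z) = 2*z + 4
P(w + 4) = 12 + 2*w

Dividing each term by w^2:
  f = 12/w^2 + 2/w

Substituting back w = z - 4:
  f(z) = 12/(z - 4)^2 + 2/(z - 4)

The series is finite because the numerator is a polynomial; the negative powers form the principal part, and the coefficient of 1/(z - 4) gives Res(f, 4) = 2.

Final answer: 12/(z - 4)^2 + 2/(z - 4)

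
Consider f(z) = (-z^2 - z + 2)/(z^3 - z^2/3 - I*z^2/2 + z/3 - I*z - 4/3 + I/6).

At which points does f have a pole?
{-2/3 - I, I, 1 + I/2}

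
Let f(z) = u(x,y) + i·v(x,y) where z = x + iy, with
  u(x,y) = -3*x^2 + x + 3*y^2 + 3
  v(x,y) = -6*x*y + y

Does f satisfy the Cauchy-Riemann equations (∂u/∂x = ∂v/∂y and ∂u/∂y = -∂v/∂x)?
∂u/∂x = 1 - 6*x
∂v/∂y = 1 - 6*x
∂u/∂y = 6*y
∂v/∂x = -6*y
∂u/∂x = ∂v/∂y and ∂u/∂y = -∂v/∂x hold identically; f is analytic.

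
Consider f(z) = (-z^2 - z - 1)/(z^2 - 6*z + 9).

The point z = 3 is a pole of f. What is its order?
Factor the denominator:
  z^2 - 6*z + 9 = (z - 3)^2

The numerator P(z) = -z^2 - z - 1 has P(3) = -13 ≠ 0, so no factor of (z - 3) cancels.
Near z = 3 we can therefore write f(z) = g(z)/(z - 3)^2 with g analytic at 3 and g(3) ≠ 0 (g is just the numerator).

Hence z = 3 is a pole of order 2.

Final answer: 2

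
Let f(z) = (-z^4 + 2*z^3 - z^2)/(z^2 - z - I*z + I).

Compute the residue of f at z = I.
Write f(z) = P(z)/Q(z) with P(z) = -z^4 + 2*z^3 - z^2 and Q(z) = z^2 - z - I*z + I.
The denominator factors as Q(z) = (z - I)*(z - 1), so z = I is a simple zero of Q and P is analytic there; z = I is therefore a simple pole and
  Res(f, z₀) = P(z₀)/Q'(z₀).

Q'(z) = 2*z - 1 - I, so Q'(I) = -1 + I.
P(I) = -2*I.

Res(f, I) = (-2*I)/(-1 + I) = -1 + I

Final answer: -1 + I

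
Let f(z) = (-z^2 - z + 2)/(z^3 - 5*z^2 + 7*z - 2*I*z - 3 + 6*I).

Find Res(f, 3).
Write f(z) = P(z)/Q(z) with P(z) = -z^2 - z + 2 and Q(z) = z^3 - 5*z^2 + 7*z - 2*I*z - 3 + 6*I.
The denominator factors as Q(z) = (z - 3)*(z - 2 - I)*(z + I), so z = 3 is a simple zero of Q and P is analytic there; z = 3 is therefore a simple pole and
  Res(f, z₀) = P(z₀)/Q'(z₀).

Q'(z) = 3*z^2 - 10*z + 7 - 2*I, so Q'(3) = 4 - 2*I.
P(3) = -10.

Res(f, 3) = (-10)/(4 - 2*I) = -2 - I

Final answer: -2 - I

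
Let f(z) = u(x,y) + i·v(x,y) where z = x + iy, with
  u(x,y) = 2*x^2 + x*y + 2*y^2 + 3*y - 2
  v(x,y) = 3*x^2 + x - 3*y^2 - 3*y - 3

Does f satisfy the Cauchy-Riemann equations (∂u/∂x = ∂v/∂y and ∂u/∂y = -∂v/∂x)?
∂u/∂x = 4*x + y
∂v/∂y = -6*y - 3
∂u/∂y = x + 4*y + 3
∂v/∂x = 6*x + 1
∂u/∂x ≠ ∂v/∂y and ∂u/∂y ≠ -∂v/∂x; the Cauchy-Riemann equations are not satisfied, so f is not analytic.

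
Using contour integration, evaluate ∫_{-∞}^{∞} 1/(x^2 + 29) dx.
Let f(z) = 1/(z^2 + 29). The denominator has no real zeros and deg Q - deg P = 2 ≥ 2, so the integral of f over the upper semicircle |z| = R tends to 0 as R → ∞. Closing the contour in the upper half-plane,
  ∫_{-∞}^{∞} f(x) dx = 2πi · Σ Res(f, z_k)  over the poles with Im z_k > 0.

Zeros of the denominator: z^2 + 29 = 0 gives z = ±sqrt(29)*I.
Upper half-plane: z = sqrt(29)*I (simple).

Each pole is a simple zero of Q(z) = z^2 + 29, so Res(f, z₀) = P(z₀)/Q'(z₀) with P(z) = 1, Q'(z) = 2*z:
  Res(f, sqrt(29)*I) = (1)/(2*sqrt(29)*I) = -sqrt(29)*I/58

∫_{-∞}^{∞} f(x) dx = 2πi · (-sqrt(29)*I/58) = sqrt(29)*pi/29

Final answer: sqrt(29)*pi/29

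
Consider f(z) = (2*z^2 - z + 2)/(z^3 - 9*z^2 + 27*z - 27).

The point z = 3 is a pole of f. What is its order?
3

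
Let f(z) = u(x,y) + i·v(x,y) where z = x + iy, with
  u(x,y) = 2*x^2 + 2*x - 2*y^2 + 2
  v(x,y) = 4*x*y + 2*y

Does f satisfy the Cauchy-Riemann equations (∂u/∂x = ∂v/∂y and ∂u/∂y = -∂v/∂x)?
∂u/∂x = 4*x + 2
∂v/∂y = 4*x + 2
∂u/∂y = -4*y
∂v/∂x = 4*y
∂u/∂x = ∂v/∂y and ∂u/∂y = -∂v/∂x hold identically; f is analytic.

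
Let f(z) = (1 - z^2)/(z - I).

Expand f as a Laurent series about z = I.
Put w = z - (I), i.e. z = w + I. The denominator is w, so it suffices to rewrite the numerator in powers of w.

P(z) = 1 - z^2
P(w + I) = 2 - 2*I*w - w^2

Dividing each term by w:
  f = 2/w - 2*I - w

Substituting back w = z - I:
  f(z) = 2/(z - I) - 2*I - (z - I)

The series is finite because the numerator is a polynomial; the negative powers form the principal part, and the coefficient of 1/(z - I) gives Res(f, I) = 2.

Final answer: 2/(z - I) - 2*I - (z - I)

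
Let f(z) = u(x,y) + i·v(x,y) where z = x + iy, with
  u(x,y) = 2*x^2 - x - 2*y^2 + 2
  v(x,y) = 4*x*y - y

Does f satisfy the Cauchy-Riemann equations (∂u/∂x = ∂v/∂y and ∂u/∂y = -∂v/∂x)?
∂u/∂x = 4*x - 1
∂v/∂y = 4*x - 1
∂u/∂y = -4*y
∂v/∂x = 4*y
∂u/∂x = ∂v/∂y and ∂u/∂y = -∂v/∂x hold identically; f is analytic.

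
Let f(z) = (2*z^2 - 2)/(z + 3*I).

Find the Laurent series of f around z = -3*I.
Put w = z - (-3*I), i.e. z = w - 3*I. The denominator is w, so it suffices to rewrite the numerator in powers of w.

P(z) = 2*z^2 - 2
P(w - 3*I) = -20 - 12*I*w + 2*w^2

Dividing each term by w:
  f = -20/w - 12*I + 2*w

Substituting back w = z + 3*I:
  f(z) = -20/(z + 3*I) - 12*I + 2*(z + 3*I)

The series is finite because the numerator is a polynomial; the negative powers form the principal part, and the coefficient of 1/(z + 3*I) gives Res(f, -3*I) = -20.

Final answer: -20/(z + 3*I) - 12*I + 2*(z + 3*I)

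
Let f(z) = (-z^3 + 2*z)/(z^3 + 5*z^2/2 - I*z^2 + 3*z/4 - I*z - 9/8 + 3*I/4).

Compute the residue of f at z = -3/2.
Write f(z) = P(z)/Q(z) with P(z) = -z^3 + 2*z and Q(z) = z^3 + 5*z^2/2 - I*z^2 + 3*z/4 - I*z - 9/8 + 3*I/4.
The denominator factors as Q(z) = (z + 3/2 - I)*(z + 3/2)*(z - 1/2), so z = -3/2 is a simple zero of Q and P is analytic there; z = -3/2 is therefore a simple pole and
  Res(f, z₀) = P(z₀)/Q'(z₀).

Q'(z) = 3*z^2 + 5*z - 2*I*z + 3/4 - I, so Q'(-3/2) = 2*I.
P(-3/2) = 3/8.

Res(f, -3/2) = (3/8)/(2*I) = -3*I/16

Final answer: -3*I/16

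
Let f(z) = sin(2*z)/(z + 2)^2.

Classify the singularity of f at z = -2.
pole of order 2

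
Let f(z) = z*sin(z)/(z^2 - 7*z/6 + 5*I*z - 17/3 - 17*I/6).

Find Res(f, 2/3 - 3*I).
Write f(z) = P(z)/Q(z) with P(z) = z*sin(z) and Q(z) = z^2 - 7*z/6 + 5*I*z - 17/3 - 17*I/6.
The denominator factors as Q(z) = (z - 1/2 + 2*I)*(z - 2/3 + 3*I), so z = 2/3 - 3*I is a simple zero of Q and P is analytic there; z = 2/3 - 3*I is therefore a simple pole and
  Res(f, z₀) = P(z₀)/Q'(z₀).

Q'(z) = 2*z - 7/6 + 5*I, so Q'(2/3 - 3*I) = 1/6 - I.
P(2/3 - 3*I) = (2/3 - 3*I)*sin(2/3 - 3*I).

Res(f, 2/3 - 3*I) = ((2/3 - 3*I)*sin(2/3 - 3*I))/(1/6 - I) = (112/37 + 6*I/37)*sin(2/3 - 3*I)

Final answer: (112/37 + 6*I/37)*sin(2/3 - 3*I)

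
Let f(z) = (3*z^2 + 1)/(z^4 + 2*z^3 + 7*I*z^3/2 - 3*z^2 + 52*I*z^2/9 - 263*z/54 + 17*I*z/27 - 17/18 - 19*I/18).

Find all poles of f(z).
The singularities of f are the zeros of the denominator. Factoring,
  z^4 + 2*z^3 + 7*I*z^3/2 - 3*z^2 + 52*I*z^2/9 - 263*z/54 + 17*I*z/27 - 17/18 - 19*I/18 = (z + 1/3 + 2*I/3)*(z + 3*I/2)*(z + 2/3 + I)*(z + 1 + I/3)
so the candidates are z = -1/3 - 2*I/3, z = -3*I/2, z = -2/3 - I, z = -1 - I/3.

Check the numerator P(z) = 3*z^2 + 1 at each one:
  P(-1/3 - 2*I/3) = 4*I/3 ≠ 0, so z = -1/3 - 2*I/3 is a (simple) pole.
  P(-3*I/2) = -23/4 ≠ 0, so z = -3*I/2 is a (simple) pole.
  P(-2/3 - I) = -2/3 + 4*I ≠ 0, so z = -2/3 - I is a (simple) pole.
  P(-1 - I/3) = 11/3 + 2*I ≠ 0, so z = -1 - I/3 is a (simple) pole.

Poles of f: {-1 - I/3, -2/3 - I, -1/3 - 2*I/3, -3*I/2}

Final answer: {-1 - I/3, -2/3 - I, -1/3 - 2*I/3, -3*I/2}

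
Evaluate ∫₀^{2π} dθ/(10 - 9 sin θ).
2*sqrt(19)*pi/19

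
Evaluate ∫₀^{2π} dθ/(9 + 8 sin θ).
Call the integral J. The integrand is 2π-periodic and we integrate over a full period, so shifting θ does not change the value (θ → θ + π/2 turns sin θ into cos θ). Hence
  J = ∫₀^{2π} dθ/(9 + 8 cos θ).
Put z = e^{iθ}: then cos θ = (z + 1/z)/2, dθ = dz/(iz), and z runs once counterclockwise around |z| = 1:
  J = ∮_{|z|=1} 1/(9 + 8*(z + 1/z)/2) · dz/(iz) = (2/i) ∮_{|z|=1} dz/(8*z^2 + 18*z + 8).
The roots of 8*z^2 + 18*z + 8 are z = (-9 ± sqrt(9^2 - 8^2))/8, with sqrt(17) = sqrt(17); their product is 1, so only z₊ = -9/8 + sqrt(17)/8 lies inside the unit circle (z₋ = -9/8 - sqrt(17)/8 lies outside).
z₊ is a simple zero of q(z) = 8*z^2 + 18*z + 8, so Res(1/q, z₊) = 1/q'(z₊) with q'(z) = 16*z + 18; and q'(z₊) = 8*(z₊ - z₋) = 2*sqrt(17).
Therefore J = (2/i) · 2πi · 1/(2*sqrt(17)) = 2*pi/(sqrt(17)) = 2*sqrt(17)*pi/17

Final answer: 2*sqrt(17)*pi/17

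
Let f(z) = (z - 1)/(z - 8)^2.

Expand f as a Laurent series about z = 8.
7/(z - 8)^2 + 1/(z - 8)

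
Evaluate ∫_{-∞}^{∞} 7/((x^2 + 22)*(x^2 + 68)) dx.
7*pi*(-11*sqrt(17) + 17*sqrt(22))/17204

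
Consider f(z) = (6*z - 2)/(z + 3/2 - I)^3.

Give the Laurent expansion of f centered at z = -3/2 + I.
Put w = z - (-3/2 + I), i.e. z = w - 3/2 + I. The denominator is w^3, so it suffices to rewrite the numerator in powers of w.

P(z) = 6*z - 2
P(w - 3/2 + I) = -11 + 6*I + 6*w

Dividing each term by w^3:
  f = (-11 + 6*I)/w^3 + 6/w^2

Substituting back w = z + 3/2 - I:
  f(z) = (-11 + 6*I)/(z + 3/2 - I)^3 + 6/(z + 3/2 - I)^2

The series is finite because the numerator is a polynomial; the negative powers form the principal part.

Final answer: (-11 + 6*I)/(z + 3/2 - I)^3 + 6/(z + 3/2 - I)^2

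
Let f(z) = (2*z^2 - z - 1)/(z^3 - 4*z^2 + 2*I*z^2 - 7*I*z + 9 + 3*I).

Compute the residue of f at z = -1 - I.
Write f(z) = P(z)/Q(z) with P(z) = 2*z^2 - z - 1 and Q(z) = z^3 - 4*z^2 + 2*I*z^2 - 7*I*z + 9 + 3*I.
The denominator factors as Q(z) = (z + 1 + I)*(z - 3)*(z - 2 + I), so z = -1 - I is a simple zero of Q and P is analytic there; z = -1 - I is therefore a simple pole and
  Res(f, z₀) = P(z₀)/Q'(z₀).

Q'(z) = 3*z^2 - 8*z + 4*I*z - 7*I, so Q'(-1 - I) = 12 + 3*I.
P(-1 - I) = 5*I.

Res(f, -1 - I) = (5*I)/(12 + 3*I) = 5/51 + 20*I/51

Final answer: 5/51 + 20*I/51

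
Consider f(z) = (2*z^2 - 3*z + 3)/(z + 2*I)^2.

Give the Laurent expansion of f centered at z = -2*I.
Put w = z - (-2*I), i.e. z = w - 2*I. The denominator is w^2, so it suffices to rewrite the numerator in powers of w.

P(z) = 2*z^2 - 3*z + 3
P(w - 2*I) = -5 + 6*I + (-3 - 8*I)*w + 2*w^2

Dividing each term by w^2:
  f = (-5 + 6*I)/w^2 + (-3 - 8*I)/w + 2

Substituting back w = z + 2*I:
  f(z) = (-5 + 6*I)/(z + 2*I)^2 + (-3 - 8*I)/(z + 2*I) + 2

The series is finite because the numerator is a polynomial; the negative powers form the principal part, and the coefficient of 1/(z + 2*I) gives Res(f, -2*I) = -3 - 8*I.

Final answer: (-5 + 6*I)/(z + 2*I)^2 + (-3 - 8*I)/(z + 2*I) + 2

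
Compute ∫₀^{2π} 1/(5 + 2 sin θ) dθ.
2*sqrt(21)*pi/21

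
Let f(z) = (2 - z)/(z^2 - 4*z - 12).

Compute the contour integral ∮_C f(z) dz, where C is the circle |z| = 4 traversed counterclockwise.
-I*pi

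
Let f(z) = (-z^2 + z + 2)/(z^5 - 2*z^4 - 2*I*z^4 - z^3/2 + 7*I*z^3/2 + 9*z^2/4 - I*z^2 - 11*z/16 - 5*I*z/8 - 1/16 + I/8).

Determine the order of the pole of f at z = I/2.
Factor the denominator:
  z^5 - 2*z^4 - 2*I*z^4 - z^3/2 + 7*I*z^3/2 + 9*z^2/4 - I*z^2 - 11*z/16 - 5*I*z/8 - 1/16 + I/8 = (z - I/2)^3*(z - 1)*(z - 1 - I/2)

The numerator P(z) = -z^2 + z + 2 has P(I/2) = 9/4 + I/2 ≠ 0, so no factor of (z - I/2) cancels.
Near z = I/2 we can therefore write f(z) = g(z)/(z - I/2)^3 with g analytic at I/2 and g(I/2) ≠ 0 (g is the numerator divided by the remaining denominator factors).

Hence z = I/2 is a pole of order 3.

Final answer: 3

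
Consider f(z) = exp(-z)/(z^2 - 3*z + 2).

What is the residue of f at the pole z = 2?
exp(-2)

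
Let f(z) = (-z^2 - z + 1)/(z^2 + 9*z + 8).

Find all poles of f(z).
The singularities of f are the zeros of the denominator. Factoring,
  z^2 + 9*z + 8 = (z + 1)*(z + 8)
so the candidates are z = -1, z = -8.

Check the numerator P(z) = -z^2 - z + 1 at each one:
  P(-1) = 1 ≠ 0, so z = -1 is a (simple) pole.
  P(-8) = -55 ≠ 0, so z = -8 is a (simple) pole.

Poles of f: {-8, -1}

Final answer: {-8, -1}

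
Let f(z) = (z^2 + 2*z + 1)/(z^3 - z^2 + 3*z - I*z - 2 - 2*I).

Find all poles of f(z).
The singularities of f are the zeros of the denominator. Factoring,
  z^3 - z^2 + 3*z - I*z - 2 - 2*I = (z - I)*(z + 2*I)*(z - 1 - I)
so the candidates are z = I, z = -2*I, z = 1 + I.

Check the numerator P(z) = z^2 + 2*z + 1 at each one:
  P(I) = 2*I ≠ 0, so z = I is a (simple) pole.
  P(-2*I) = -3 - 4*I ≠ 0, so z = -2*I is a (simple) pole.
  P(1 + I) = 3 + 4*I ≠ 0, so z = 1 + I is a (simple) pole.

Poles of f: {-2*I, I, 1 + I}

Final answer: {-2*I, I, 1 + I}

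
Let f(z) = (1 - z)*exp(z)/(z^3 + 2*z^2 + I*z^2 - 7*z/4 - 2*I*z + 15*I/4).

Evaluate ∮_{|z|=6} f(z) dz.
By the residue theorem, ∮_C f(z) dz = 2πi · (sum of the residues of f at the poles inside |z| = 6).

The denominator factors as (z + 3 + 3*I/2)*(z - I)*(z - 1 + I/2), so the singularities of f are simple poles at z = -3 - 3*I/2, z = I, z = 1 - I/2.
  |-3 - 3*I/2|² = 45/4 < 36 = 6², so this pole is inside the contour.
  |I|² = 1 < 36 = 6², so this pole is inside the contour.
  |1 - I/2|² = 5/4 < 36 = 6², so this pole is inside the contour.

With P(z) = (1 - z)*exp(z) and Q(z) = z^3 + 2*z^2 + I*z^2 - 7*z/4 - 2*I*z + 15*I/4, each pole is simple, so Res(f, z₀) = P(z₀)/Q'(z₀) with Q'(z) = 3*z^2 + 4*z + 2*I*z - 7/4 - 2*I.
  Res(f, -3 - 3*I/2) = P(-3 - 3*I/2)/Q'(-3 - 3*I/2) = ((4 + 3*I/2)*exp(-3 - 3*I/2))/(19/2 + 13*I) = (230/1037 - 151*I/1037)*exp(-3 - 3*I/2)
  Res(f, I) = P(I)/Q'(I) = ((1 - I)*exp(I))/(-27/4 + 2*I) = (-140/793 + 76*I/793)*exp(I)
  Res(f, 1 - I/2) = P(1 - I/2)/Q'(1 - I/2) = (I*exp(1 - I/2)/2)/(11/2 - 5*I) = (-10/221 + 11*I/221)*exp(1 - I/2)

Sum of residues inside C: (-140/793 + 76*I/793)*exp(I) + (230/1037 - 151*I/1037)*exp(-3 - 3*I/2) + (-10/221 + 11*I/221)*exp(1 - I/2)
∮_C f(z) dz = 2πi · ((-140/793 + 76*I/793)*exp(I) + (230/1037 - 151*I/1037)*exp(-3 - 3*I/2) + (-10/221 + 11*I/221)*exp(1 - I/2)) = pi*(-152/793 - 280*I/793)*exp(I) + pi*(-22/221 - 20*I/221)*exp(1 - I/2) + pi*(302/1037 + 460*I/1037)*exp(-3 - 3*I/2)

Final answer: pi*(-152/793 - 280*I/793)*exp(I) + pi*(-22/221 - 20*I/221)*exp(1 - I/2) + pi*(302/1037 + 460*I/1037)*exp(-3 - 3*I/2)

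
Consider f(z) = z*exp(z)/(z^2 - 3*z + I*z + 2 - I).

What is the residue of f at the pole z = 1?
Write f(z) = P(z)/Q(z) with P(z) = z*exp(z) and Q(z) = z^2 - 3*z + I*z + 2 - I.
The denominator factors as Q(z) = (z - 1)*(z - 2 + I), so z = 1 is a simple zero of Q and P is analytic there; z = 1 is therefore a simple pole and
  Res(f, z₀) = P(z₀)/Q'(z₀).

Q'(z) = 2*z - 3 + I, so Q'(1) = -1 + I.
P(1) = exp(1).

Res(f, 1) = (exp(1))/(-1 + I) = exp(1)*(-1/2 - I/2)

Final answer: exp(1)*(-1/2 - I/2)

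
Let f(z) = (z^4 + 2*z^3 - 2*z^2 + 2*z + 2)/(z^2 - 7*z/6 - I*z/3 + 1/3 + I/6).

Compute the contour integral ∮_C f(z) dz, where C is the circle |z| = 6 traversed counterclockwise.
By the residue theorem, ∮_C f(z) dz = 2πi · (sum of the residues of f at the poles inside |z| = 6).

The denominator factors as (z - 2/3 - I/3)*(z - 1/2), so the singularities of f are simple poles at z = 2/3 + I/3, z = 1/2.
  |2/3 + I/3|² = 5/9 < 36 = 6², so this pole is inside the contour.
  |1/2|² = 1/4 < 36 = 6², so this pole is inside the contour.

With P(z) = z^4 + 2*z^3 - 2*z^2 + 2*z + 2 and Q(z) = z^2 - 7*z/6 - I*z/3 + 1/3 + I/6, each pole is simple, so Res(f, z₀) = P(z₀)/Q'(z₀) with Q'(z) = 2*z - 7/6 - I/3.
  Res(f, 2/3 + I/3) = P(2/3 + I/3)/Q'(2/3 + I/3) = (221/81 + 8*I/9)/(1/6 + I/3) = 146/27 - 148*I/27
  Res(f, 1/2) = P(1/2)/Q'(1/2) = (45/16)/(-1/6 - I/3) = -27/8 + 27*I/4

Sum of residues inside C: 439/216 + 137*I/108
∮_C f(z) dz = 2πi · (439/216 + 137*I/108) = pi*(-137/54 + 439*I/108)

Final answer: pi*(-137/54 + 439*I/108)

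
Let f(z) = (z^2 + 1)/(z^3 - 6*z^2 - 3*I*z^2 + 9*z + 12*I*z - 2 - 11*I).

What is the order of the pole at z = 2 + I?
3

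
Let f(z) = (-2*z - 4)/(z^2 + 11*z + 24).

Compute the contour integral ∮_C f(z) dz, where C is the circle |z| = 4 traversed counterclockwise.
4*I*pi/5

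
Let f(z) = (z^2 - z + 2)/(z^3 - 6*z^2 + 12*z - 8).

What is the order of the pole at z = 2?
Factor the denominator:
  z^3 - 6*z^2 + 12*z - 8 = (z - 2)^3

The numerator P(z) = z^2 - z + 2 has P(2) = 4 ≠ 0, so no factor of (z - 2) cancels.
Near z = 2 we can therefore write f(z) = g(z)/(z - 2)^3 with g analytic at 2 and g(2) ≠ 0 (g is just the numerator).

Hence z = 2 is a pole of order 3.

Final answer: 3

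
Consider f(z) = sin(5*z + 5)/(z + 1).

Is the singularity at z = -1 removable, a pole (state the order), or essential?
Let u = z + 1. The argument of sin is 5*z + 5 = 5u, so
  f = sin(5u)/u = ((5u) - (5u)^3/6 + ...)/u = 5 - (125/6)*u^2 + ...
The Laurent expansion about u = 0 has no negative powers; equivalently lim_{z→-1} f(z) = 5 exists and is finite.
So the singularity is removable.

Final answer: removable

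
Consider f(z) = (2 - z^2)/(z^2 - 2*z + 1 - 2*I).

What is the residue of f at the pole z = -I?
Write f(z) = P(z)/Q(z) with P(z) = 2 - z^2 and Q(z) = z^2 - 2*z + 1 - 2*I.
The denominator factors as Q(z) = (z + I)*(z - 2 - I), so z = -I is a simple zero of Q and P is analytic there; z = -I is therefore a simple pole and
  Res(f, z₀) = P(z₀)/Q'(z₀).

Q'(z) = 2*z - 2, so Q'(-I) = -2 - 2*I.
P(-I) = 3.

Res(f, -I) = (3)/(-2 - 2*I) = -3/4 + 3*I/4

Final answer: -3/4 + 3*I/4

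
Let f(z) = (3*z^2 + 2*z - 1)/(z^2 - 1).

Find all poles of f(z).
The singularities of f are the zeros of the denominator. Factoring,
  z^2 - 1 = (z + 1)*(z - 1)
so the candidates are z = -1, z = 1.

Check the numerator P(z) = 3*z^2 + 2*z - 1 at each one:
  P(-1) = 0, so the factor (z + 1) cancels and z = -1 is only a removable singularity, not a pole.
  P(1) = 4 ≠ 0, so z = 1 is a (simple) pole.

Poles of f: {1}

Final answer: {1}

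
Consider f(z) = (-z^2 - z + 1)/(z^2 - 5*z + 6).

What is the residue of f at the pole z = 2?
Write f(z) = P(z)/Q(z) with P(z) = -z^2 - z + 1 and Q(z) = z^2 - 5*z + 6.
The denominator factors as Q(z) = (z - 3)*(z - 2), so z = 2 is a simple zero of Q and P is analytic there; z = 2 is therefore a simple pole and
  Res(f, z₀) = P(z₀)/Q'(z₀).

Q'(z) = 2*z - 5, so Q'(2) = -1.
P(2) = -5.

Res(f, 2) = (-5)/(-1) = 5

Final answer: 5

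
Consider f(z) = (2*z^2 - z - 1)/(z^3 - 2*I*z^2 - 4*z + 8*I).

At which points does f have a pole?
The singularities of f are the zeros of the denominator. Factoring,
  z^3 - 2*I*z^2 - 4*z + 8*I = (z - 2*I)*(z + 2)*(z - 2)
so the candidates are z = 2*I, z = -2, z = 2.

Check the numerator P(z) = 2*z^2 - z - 1 at each one:
  P(2*I) = -9 - 2*I ≠ 0, so z = 2*I is a (simple) pole.
  P(-2) = 9 ≠ 0, so z = -2 is a (simple) pole.
  P(2) = 5 ≠ 0, so z = 2 is a (simple) pole.

Poles of f: {-2, 2*I, 2}

Final answer: {-2, 2*I, 2}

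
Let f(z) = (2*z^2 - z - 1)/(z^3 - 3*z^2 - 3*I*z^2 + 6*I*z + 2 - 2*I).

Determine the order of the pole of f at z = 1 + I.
Factor the denominator:
  z^3 - 3*z^2 - 3*I*z^2 + 6*I*z + 2 - 2*I = (z - 1 - I)^3

The numerator P(z) = 2*z^2 - z - 1 has P(1 + I) = -2 + 3*I ≠ 0, so no factor of (z - 1 - I) cancels.
Near z = 1 + I we can therefore write f(z) = g(z)/(z - 1 - I)^3 with g analytic at 1 + I and g(1 + I) ≠ 0 (g is just the numerator).

Hence z = 1 + I is a pole of order 3.

Final answer: 3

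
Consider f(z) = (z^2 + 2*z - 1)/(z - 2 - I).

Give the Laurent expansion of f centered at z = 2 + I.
Put w = z - (2 + I), i.e. z = w + 2 + I. The denominator is w, so it suffices to rewrite the numerator in powers of w.

P(z) = z^2 + 2*z - 1
P(w + 2 + I) = 6 + 6*I + (6 + 2*I)*w + w^2

Dividing each term by w:
  f = (6 + 6*I)/w + 6 + 2*I + w

Substituting back w = z - 2 - I:
  f(z) = (6 + 6*I)/(z - 2 - I) + 6 + 2*I + (z - 2 - I)

The series is finite because the numerator is a polynomial; the negative powers form the principal part, and the coefficient of 1/(z - 2 - I) gives Res(f, 2 + I) = 6 + 6*I.

Final answer: (6 + 6*I)/(z - 2 - I) + 6 + 2*I + (z - 2 - I)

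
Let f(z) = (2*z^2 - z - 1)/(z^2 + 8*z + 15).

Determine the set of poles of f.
The singularities of f are the zeros of the denominator. Factoring,
  z^2 + 8*z + 15 = (z + 5)*(z + 3)
so the candidates are z = -5, z = -3.

Check the numerator P(z) = 2*z^2 - z - 1 at each one:
  P(-5) = 54 ≠ 0, so z = -5 is a (simple) pole.
  P(-3) = 20 ≠ 0, so z = -3 is a (simple) pole.

Poles of f: {-5, -3}

Final answer: {-5, -3}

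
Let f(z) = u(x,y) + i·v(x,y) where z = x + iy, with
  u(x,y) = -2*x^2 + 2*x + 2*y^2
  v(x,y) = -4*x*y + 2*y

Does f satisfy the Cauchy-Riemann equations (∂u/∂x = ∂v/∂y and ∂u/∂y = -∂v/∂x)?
∂u/∂x = 2 - 4*x
∂v/∂y = 2 - 4*x
∂u/∂y = 4*y
∂v/∂x = -4*y
∂u/∂x = ∂v/∂y and ∂u/∂y = -∂v/∂x hold identically; f is analytic.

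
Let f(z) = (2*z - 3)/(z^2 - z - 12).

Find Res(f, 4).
5/7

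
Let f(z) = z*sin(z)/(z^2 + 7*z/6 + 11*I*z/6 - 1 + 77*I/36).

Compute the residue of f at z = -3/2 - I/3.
Write f(z) = P(z)/Q(z) with P(z) = z*sin(z) and Q(z) = z^2 + 7*z/6 + 11*I*z/6 - 1 + 77*I/36.
The denominator factors as Q(z) = (z - 1/3 + 3*I/2)*(z + 3/2 + I/3), so z = -3/2 - I/3 is a simple zero of Q and P is analytic there; z = -3/2 - I/3 is therefore a simple pole and
  Res(f, z₀) = P(z₀)/Q'(z₀).

Q'(z) = 2*z + 7/6 + 11*I/6, so Q'(-3/2 - I/3) = -11/6 + 7*I/6.
P(-3/2 - I/3) = (3/2 + I/3)*sin(3/2 + I/3).

Res(f, -3/2 - I/3) = ((3/2 + I/3)*sin(3/2 + I/3))/(-11/6 + 7*I/6) = (-1/2 - I/2)*sin(3/2 + I/3)

Final answer: (-1/2 - I/2)*sin(3/2 + I/3)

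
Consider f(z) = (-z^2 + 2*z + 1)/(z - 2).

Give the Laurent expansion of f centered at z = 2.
1/(z - 2) - 2 - (z - 2)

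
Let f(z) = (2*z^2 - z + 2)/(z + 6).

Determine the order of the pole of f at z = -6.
Factor the denominator:
  z + 6 = (z + 6)

The numerator P(z) = 2*z^2 - z + 2 has P(-6) = 80 ≠ 0, so no factor of (z + 6) cancels.
Near z = -6 we can therefore write f(z) = g(z)/(z + 6) with g analytic at -6 and g(-6) ≠ 0 (g is just the numerator).

Hence z = -6 is a pole of order 1.

Final answer: 1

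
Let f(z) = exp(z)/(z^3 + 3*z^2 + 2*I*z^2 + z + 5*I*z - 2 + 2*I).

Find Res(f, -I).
Write f(z) = P(z)/Q(z) with P(z) = exp(z) and Q(z) = z^3 + 3*z^2 + 2*I*z^2 + z + 5*I*z - 2 + 2*I.
The denominator factors as Q(z) = (z + I)*(z + 2)*(z + 1 + I), so z = -I is a simple zero of Q and P is analytic there; z = -I is therefore a simple pole and
  Res(f, z₀) = P(z₀)/Q'(z₀).

Q'(z) = 3*z^2 + 6*z + 4*I*z + 1 + 5*I, so Q'(-I) = 2 - I.
P(-I) = exp(-I).

Res(f, -I) = (exp(-I))/(2 - I) = (2/5 + I/5)*exp(-I)

Final answer: (2/5 + I/5)*exp(-I)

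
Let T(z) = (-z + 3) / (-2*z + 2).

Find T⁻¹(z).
Set w = T(z) = (-z + 3) / (-2*z + 2) and solve for z:
  w*(-2*z + 2) = -z + 3
  2*w + z*(1 - 2*w) - 3 = 0
  z*(1 - 2*w) = 3 - 2*w
  z = (2*w - 3)/(2*w - 1)
Renaming the variable, T⁻¹(z) = (2*z - 3)/(2*z - 1).
(Check: ad - bc = 4 ≠ 0, so T is invertible.)

Final answer: (2*z - 3)/(2*z - 1)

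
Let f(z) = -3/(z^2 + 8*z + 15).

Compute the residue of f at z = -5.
3/2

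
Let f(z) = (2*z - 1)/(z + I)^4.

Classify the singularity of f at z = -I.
pole of order 4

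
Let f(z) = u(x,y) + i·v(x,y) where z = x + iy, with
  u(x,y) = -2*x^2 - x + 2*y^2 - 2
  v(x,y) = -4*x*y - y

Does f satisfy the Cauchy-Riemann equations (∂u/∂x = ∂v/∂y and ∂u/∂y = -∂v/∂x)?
∂u/∂x = -4*x - 1
∂v/∂y = -4*x - 1
∂u/∂y = 4*y
∂v/∂x = -4*y
∂u/∂x = ∂v/∂y and ∂u/∂y = -∂v/∂x hold identically; f is analytic.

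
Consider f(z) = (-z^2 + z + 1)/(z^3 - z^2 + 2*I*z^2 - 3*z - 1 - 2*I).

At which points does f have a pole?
{-1, -I, 2 - I}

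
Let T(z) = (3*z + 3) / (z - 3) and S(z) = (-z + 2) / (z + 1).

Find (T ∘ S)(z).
(T ∘ S)(z) = T(S(z)) = ((3)*S(z) + (3))/((1)*S(z) + (-3)). Multiply numerator and denominator by z + 1:
  numerator:   (3)*(-z + 2) + (3)*(z + 1) = 9
  denominator: (1)*(-z + 2) + (-3)*(z + 1) = -4*z - 1
(T ∘ S)(z) = 9/(-4*z - 1) = -9/(4*z + 1)

Final answer: -9/(4*z + 1)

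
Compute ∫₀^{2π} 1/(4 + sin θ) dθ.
2*sqrt(15)*pi/15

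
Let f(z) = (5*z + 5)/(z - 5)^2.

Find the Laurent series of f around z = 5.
Put w = z - (5), i.e. z = w + 5. The denominator is w^2, so it suffices to rewrite the numerator in powers of w.

P(z) = 5*z + 5
P(w + 5) = 30 + 5*w

Dividing each term by w^2:
  f = 30/w^2 + 5/w

Substituting back w = z - 5:
  f(z) = 30/(z - 5)^2 + 5/(z - 5)

The series is finite because the numerator is a polynomial; the negative powers form the principal part, and the coefficient of 1/(z - 5) gives Res(f, 5) = 5.

Final answer: 30/(z - 5)^2 + 5/(z - 5)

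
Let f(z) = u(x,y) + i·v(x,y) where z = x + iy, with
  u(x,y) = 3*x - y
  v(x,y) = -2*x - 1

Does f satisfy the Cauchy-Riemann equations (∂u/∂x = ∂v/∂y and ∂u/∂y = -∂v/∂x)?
∂u/∂x = 3
∂v/∂y = 0
∂u/∂y = -1
∂v/∂x = -2
∂u/∂x ≠ ∂v/∂y and ∂u/∂y ≠ -∂v/∂x; the Cauchy-Riemann equations are not satisfied, so f is not analytic.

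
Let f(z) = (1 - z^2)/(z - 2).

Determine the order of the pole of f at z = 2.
1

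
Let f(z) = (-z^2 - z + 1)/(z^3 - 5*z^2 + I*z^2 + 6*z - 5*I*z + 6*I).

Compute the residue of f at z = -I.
Write f(z) = P(z)/Q(z) with P(z) = -z^2 - z + 1 and Q(z) = z^3 - 5*z^2 + I*z^2 + 6*z - 5*I*z + 6*I.
The denominator factors as Q(z) = (z - 3)*(z + I)*(z - 2), so z = -I is a simple zero of Q and P is analytic there; z = -I is therefore a simple pole and
  Res(f, z₀) = P(z₀)/Q'(z₀).

Q'(z) = 3*z^2 - 10*z + 2*I*z + 6 - 5*I, so Q'(-I) = 5 + 5*I.
P(-I) = 2 + I.

Res(f, -I) = (2 + I)/(5 + 5*I) = 3/10 - I/10

Final answer: 3/10 - I/10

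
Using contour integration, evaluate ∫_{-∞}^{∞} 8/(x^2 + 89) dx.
Let f(z) = 8/(z^2 + 89). The denominator has no real zeros and deg Q - deg P = 2 ≥ 2, so the integral of f over the upper semicircle |z| = R tends to 0 as R → ∞. Closing the contour in the upper half-plane,
  ∫_{-∞}^{∞} f(x) dx = 2πi · Σ Res(f, z_k)  over the poles with Im z_k > 0.

Zeros of the denominator: z^2 + 89 = 0 gives z = ±sqrt(89)*I.
Upper half-plane: z = sqrt(89)*I (simple).

Each pole is a simple zero of Q(z) = z^2 + 89, so Res(f, z₀) = P(z₀)/Q'(z₀) with P(z) = 8, Q'(z) = 2*z:
  Res(f, sqrt(89)*I) = (8)/(2*sqrt(89)*I) = -4*sqrt(89)*I/89

∫_{-∞}^{∞} f(x) dx = 2πi · (-4*sqrt(89)*I/89) = 8*sqrt(89)*pi/89

Final answer: 8*sqrt(89)*pi/89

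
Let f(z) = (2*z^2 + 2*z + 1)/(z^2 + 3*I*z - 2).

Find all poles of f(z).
{-2*I, -I}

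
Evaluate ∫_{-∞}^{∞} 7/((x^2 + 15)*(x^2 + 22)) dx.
Let f(z) = 7/((z^2 + 15)*(z^2 + 22)). The denominator has no real zeros and deg Q - deg P = 4 ≥ 2, so the integral of f over the upper semicircle |z| = R tends to 0 as R → ∞. Closing the contour in the upper half-plane,
  ∫_{-∞}^{∞} f(x) dx = 2πi · Σ Res(f, z_k)  over the poles with Im z_k > 0.

Zeros of the denominator: z^2 + 22 = 0 gives z = ±sqrt(22)*I; z^2 + 15 = 0 gives z = ±sqrt(15)*I.
Upper half-plane: z = sqrt(15)*I, z = sqrt(22)*I (simple).

Each pole is a simple zero of Q(z) = z^4 + 37*z^2 + 330, so Res(f, z₀) = P(z₀)/Q'(z₀) with P(z) = 7, Q'(z) = 4*z^3 + 74*z:
  Res(f, sqrt(15)*I) = (7)/(14*sqrt(15)*I) = -sqrt(15)*I/30
  Res(f, sqrt(22)*I) = (7)/(-14*sqrt(22)*I) = sqrt(22)*I/44

Sum of residues: I*(-sqrt(15)/30 + sqrt(22)/44)
∫_{-∞}^{∞} f(x) dx = 2πi · (I*(-sqrt(15)/30 + sqrt(22)/44)) = pi*(-15*sqrt(22) + 22*sqrt(15))/330

Final answer: pi*(-15*sqrt(22) + 22*sqrt(15))/330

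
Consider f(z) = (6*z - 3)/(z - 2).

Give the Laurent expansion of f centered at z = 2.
Put w = z - (2), i.e. z = w + 2. The denominator is w, so it suffices to rewrite the numerator in powers of w.

P(z) = 6*z - 3
P(w + 2) = 9 + 6*w

Dividing each term by w:
  f = 9/w + 6

Substituting back w = z - 2:
  f(z) = 9/(z - 2) + 6

The series is finite because the numerator is a polynomial; the negative powers form the principal part, and the coefficient of 1/(z - 2) gives Res(f, 2) = 9.

Final answer: 9/(z - 2) + 6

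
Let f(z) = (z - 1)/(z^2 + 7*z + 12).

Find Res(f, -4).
5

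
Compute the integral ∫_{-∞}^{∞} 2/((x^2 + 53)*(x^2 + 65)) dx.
pi*(-53*sqrt(65) + 65*sqrt(53))/20670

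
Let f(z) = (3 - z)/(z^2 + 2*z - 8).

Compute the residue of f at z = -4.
Write f(z) = P(z)/Q(z) with P(z) = 3 - z and Q(z) = z^2 + 2*z - 8.
The denominator factors as Q(z) = (z + 4)*(z - 2), so z = -4 is a simple zero of Q and P is analytic there; z = -4 is therefore a simple pole and
  Res(f, z₀) = P(z₀)/Q'(z₀).

Q'(z) = 2*z + 2, so Q'(-4) = -6.
P(-4) = 7.

Res(f, -4) = (7)/(-6) = -7/6

Final answer: -7/6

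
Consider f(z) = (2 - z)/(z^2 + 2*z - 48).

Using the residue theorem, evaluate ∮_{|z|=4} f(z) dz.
0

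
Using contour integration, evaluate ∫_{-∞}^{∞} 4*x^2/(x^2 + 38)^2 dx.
Let f(z) = 4*z^2/(z^2 + 38)^2. The denominator has no real zeros and deg Q - deg P = 2 ≥ 2, so the integral of f over the upper semicircle |z| = R tends to 0 as R → ∞. Closing the contour in the upper half-plane,
  ∫_{-∞}^{∞} f(x) dx = 2πi · Σ Res(f, z_k)  over the poles with Im z_k > 0.

Zeros of the denominator: z^2 + 38 = 0 gives z = ±sqrt(38)*I.
Upper half-plane: z = sqrt(38)*I (a pole of order 2).

Write f(z) = g(z)/(z - sqrt(38)*I)^2 with g(z) = 4*z^2/(z + sqrt(38)*I)^2. For a double pole, Res(f, z₀) = g'(z₀):
  g'(z) = 8*sqrt(38)*I*z/(z + sqrt(38)*I)^3
  Res(f, sqrt(38)*I) = g'(sqrt(38)*I) = -sqrt(38)*I/38

∫_{-∞}^{∞} f(x) dx = 2πi · (-sqrt(38)*I/38) = sqrt(38)*pi/19

Final answer: sqrt(38)*pi/19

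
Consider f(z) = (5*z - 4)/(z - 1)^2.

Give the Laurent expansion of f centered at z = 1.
Put w = z - (1), i.e. z = w + 1. The denominator is w^2, so it suffices to rewrite the numerator in powers of w.

P(z) = 5*z - 4
P(w + 1) = 1 + 5*w

Dividing each term by w^2:
  f = 1/w^2 + 5/w

Substituting back w = z - 1:
  f(z) = 1/(z - 1)^2 + 5/(z - 1)

The series is finite because the numerator is a polynomial; the negative powers form the principal part, and the coefficient of 1/(z - 1) gives Res(f, 1) = 5.

Final answer: 1/(z - 1)^2 + 5/(z - 1)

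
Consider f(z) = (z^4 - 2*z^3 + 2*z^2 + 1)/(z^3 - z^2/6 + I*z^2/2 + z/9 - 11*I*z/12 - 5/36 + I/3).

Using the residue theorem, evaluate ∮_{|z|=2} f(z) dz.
By the residue theorem, ∮_C f(z) dz = 2πi · (sum of the residues of f at the poles inside |z| = 2).

The denominator factors as (z - 1/3 - I/2)*(z + 2/3 + I)*(z - 1/2), so the singularities of f are simple poles at z = 1/3 + I/2, z = -2/3 - I, z = 1/2.
  |1/3 + I/2|² = 13/36 < 4 = 2², so this pole is inside the contour.
  |-2/3 - I|² = 13/9 < 4 = 2², so this pole is inside the contour.
  |1/2|² = 1/4 < 4 = 2², so this pole is inside the contour.

With P(z) = z^4 - 2*z^3 + 2*z^2 + 1 and Q(z) = z^3 - z^2/6 + I*z^2/2 + z/9 - 11*I*z/12 - 5/36 + I/3, each pole is simple, so Res(f, z₀) = P(z₀)/Q'(z₀) with Q'(z) = 3*z^2 - z/3 + I*z + 1/9 - 11*I/12.
  Res(f, 1/3 + I/2) = P(1/3 + I/2)/Q'(1/3 + I/2) = (1369/1296 + 53*I/108)/(-11/12 + I/4) = -13151/14040 - 3701*I/4680
  Res(f, -2/3 - I) = P(-2/3 - I)/Q'(-2/3 - I) = (-404/81 + 50*I/27)/(-1/3 + 11*I/4) = 26264/29835 + 16976*I/9945
  Res(f, 1/2) = P(1/2)/Q'(1/2) = (21/16)/(25/36 - 5*I/12) = 189/136 + 567*I/680

Sum of residues inside C: 4/3 + 7*I/4
∮_C f(z) dz = 2πi · (4/3 + 7*I/4) = pi*(-7/2 + 8*I/3)

Final answer: pi*(-7/2 + 8*I/3)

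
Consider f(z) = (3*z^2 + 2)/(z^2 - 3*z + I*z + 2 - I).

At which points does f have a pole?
The singularities of f are the zeros of the denominator. Factoring,
  z^2 - 3*z + I*z + 2 - I = (z - 2 + I)*(z - 1)
so the candidates are z = 2 - I, z = 1.

Check the numerator P(z) = 3*z^2 + 2 at each one:
  P(2 - I) = 11 - 12*I ≠ 0, so z = 2 - I is a (simple) pole.
  P(1) = 5 ≠ 0, so z = 1 is a (simple) pole.

Poles of f: {1, 2 - I}

Final answer: {1, 2 - I}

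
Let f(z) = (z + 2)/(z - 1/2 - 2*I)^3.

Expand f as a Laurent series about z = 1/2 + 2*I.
Put w = z - (1/2 + 2*I), i.e. z = w + 1/2 + 2*I. The denominator is w^3, so it suffices to rewrite the numerator in powers of w.

P(z) = z + 2
P(w + 1/2 + 2*I) = 5/2 + 2*I + w

Dividing each term by w^3:
  f = (5/2 + 2*I)/w^3 + 1/w^2

Substituting back w = z - 1/2 - 2*I:
  f(z) = (5/2 + 2*I)/(z - 1/2 - 2*I)^3 + 1/(z - 1/2 - 2*I)^2

The series is finite because the numerator is a polynomial; the negative powers form the principal part.

Final answer: (5/2 + 2*I)/(z - 1/2 - 2*I)^3 + 1/(z - 1/2 - 2*I)^2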